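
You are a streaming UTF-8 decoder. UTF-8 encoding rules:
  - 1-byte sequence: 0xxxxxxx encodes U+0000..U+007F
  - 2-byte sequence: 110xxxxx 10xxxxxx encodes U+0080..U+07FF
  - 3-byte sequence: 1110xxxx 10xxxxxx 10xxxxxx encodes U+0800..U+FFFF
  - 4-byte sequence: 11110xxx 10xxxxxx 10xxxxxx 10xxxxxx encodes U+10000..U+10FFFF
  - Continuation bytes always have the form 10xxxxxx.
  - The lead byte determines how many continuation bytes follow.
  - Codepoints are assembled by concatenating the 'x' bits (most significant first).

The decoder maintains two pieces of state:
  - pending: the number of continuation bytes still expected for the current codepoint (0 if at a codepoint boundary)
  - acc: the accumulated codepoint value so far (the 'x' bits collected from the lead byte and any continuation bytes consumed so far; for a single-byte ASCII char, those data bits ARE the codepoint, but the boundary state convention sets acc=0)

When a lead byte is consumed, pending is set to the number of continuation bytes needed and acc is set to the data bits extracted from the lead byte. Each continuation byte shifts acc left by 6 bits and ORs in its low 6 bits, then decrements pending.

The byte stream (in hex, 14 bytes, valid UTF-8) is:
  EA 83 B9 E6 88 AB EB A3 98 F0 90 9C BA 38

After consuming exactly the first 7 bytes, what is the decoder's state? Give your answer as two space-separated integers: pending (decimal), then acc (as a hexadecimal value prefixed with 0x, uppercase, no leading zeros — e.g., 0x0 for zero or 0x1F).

Byte[0]=EA: 3-byte lead. pending=2, acc=0xA
Byte[1]=83: continuation. acc=(acc<<6)|0x03=0x283, pending=1
Byte[2]=B9: continuation. acc=(acc<<6)|0x39=0xA0F9, pending=0
Byte[3]=E6: 3-byte lead. pending=2, acc=0x6
Byte[4]=88: continuation. acc=(acc<<6)|0x08=0x188, pending=1
Byte[5]=AB: continuation. acc=(acc<<6)|0x2B=0x622B, pending=0
Byte[6]=EB: 3-byte lead. pending=2, acc=0xB

Answer: 2 0xB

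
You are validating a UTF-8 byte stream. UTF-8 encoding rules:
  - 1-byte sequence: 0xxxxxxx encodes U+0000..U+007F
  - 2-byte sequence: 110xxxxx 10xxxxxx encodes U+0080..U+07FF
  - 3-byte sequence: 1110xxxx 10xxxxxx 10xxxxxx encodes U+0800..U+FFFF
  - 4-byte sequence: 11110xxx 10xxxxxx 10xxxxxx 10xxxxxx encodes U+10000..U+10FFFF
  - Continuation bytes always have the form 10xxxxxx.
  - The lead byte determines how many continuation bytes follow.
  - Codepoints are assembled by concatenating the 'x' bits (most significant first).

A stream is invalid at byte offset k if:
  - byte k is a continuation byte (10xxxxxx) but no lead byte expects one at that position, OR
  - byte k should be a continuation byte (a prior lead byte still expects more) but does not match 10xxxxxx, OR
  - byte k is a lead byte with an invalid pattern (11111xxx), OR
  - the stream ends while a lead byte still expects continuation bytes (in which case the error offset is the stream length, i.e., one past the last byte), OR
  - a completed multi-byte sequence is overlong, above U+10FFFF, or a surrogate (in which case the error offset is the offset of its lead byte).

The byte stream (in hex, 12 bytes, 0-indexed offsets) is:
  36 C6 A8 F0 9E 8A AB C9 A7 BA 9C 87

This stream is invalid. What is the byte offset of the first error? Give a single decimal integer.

Byte[0]=36: 1-byte ASCII. cp=U+0036
Byte[1]=C6: 2-byte lead, need 1 cont bytes. acc=0x6
Byte[2]=A8: continuation. acc=(acc<<6)|0x28=0x1A8
Completed: cp=U+01A8 (starts at byte 1)
Byte[3]=F0: 4-byte lead, need 3 cont bytes. acc=0x0
Byte[4]=9E: continuation. acc=(acc<<6)|0x1E=0x1E
Byte[5]=8A: continuation. acc=(acc<<6)|0x0A=0x78A
Byte[6]=AB: continuation. acc=(acc<<6)|0x2B=0x1E2AB
Completed: cp=U+1E2AB (starts at byte 3)
Byte[7]=C9: 2-byte lead, need 1 cont bytes. acc=0x9
Byte[8]=A7: continuation. acc=(acc<<6)|0x27=0x267
Completed: cp=U+0267 (starts at byte 7)
Byte[9]=BA: INVALID lead byte (not 0xxx/110x/1110/11110)

Answer: 9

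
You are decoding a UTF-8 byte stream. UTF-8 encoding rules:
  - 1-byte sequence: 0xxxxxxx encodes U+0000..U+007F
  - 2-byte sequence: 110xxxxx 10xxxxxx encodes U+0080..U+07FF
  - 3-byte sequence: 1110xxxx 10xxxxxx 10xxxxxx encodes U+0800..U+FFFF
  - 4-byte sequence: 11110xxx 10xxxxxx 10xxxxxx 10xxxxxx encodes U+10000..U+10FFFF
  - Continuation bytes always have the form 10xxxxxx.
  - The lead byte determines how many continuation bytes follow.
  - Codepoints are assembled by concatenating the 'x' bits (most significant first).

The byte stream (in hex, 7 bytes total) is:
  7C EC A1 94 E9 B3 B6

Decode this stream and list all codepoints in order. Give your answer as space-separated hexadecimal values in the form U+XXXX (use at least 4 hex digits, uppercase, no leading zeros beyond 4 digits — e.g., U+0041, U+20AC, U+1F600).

Byte[0]=7C: 1-byte ASCII. cp=U+007C
Byte[1]=EC: 3-byte lead, need 2 cont bytes. acc=0xC
Byte[2]=A1: continuation. acc=(acc<<6)|0x21=0x321
Byte[3]=94: continuation. acc=(acc<<6)|0x14=0xC854
Completed: cp=U+C854 (starts at byte 1)
Byte[4]=E9: 3-byte lead, need 2 cont bytes. acc=0x9
Byte[5]=B3: continuation. acc=(acc<<6)|0x33=0x273
Byte[6]=B6: continuation. acc=(acc<<6)|0x36=0x9CF6
Completed: cp=U+9CF6 (starts at byte 4)

Answer: U+007C U+C854 U+9CF6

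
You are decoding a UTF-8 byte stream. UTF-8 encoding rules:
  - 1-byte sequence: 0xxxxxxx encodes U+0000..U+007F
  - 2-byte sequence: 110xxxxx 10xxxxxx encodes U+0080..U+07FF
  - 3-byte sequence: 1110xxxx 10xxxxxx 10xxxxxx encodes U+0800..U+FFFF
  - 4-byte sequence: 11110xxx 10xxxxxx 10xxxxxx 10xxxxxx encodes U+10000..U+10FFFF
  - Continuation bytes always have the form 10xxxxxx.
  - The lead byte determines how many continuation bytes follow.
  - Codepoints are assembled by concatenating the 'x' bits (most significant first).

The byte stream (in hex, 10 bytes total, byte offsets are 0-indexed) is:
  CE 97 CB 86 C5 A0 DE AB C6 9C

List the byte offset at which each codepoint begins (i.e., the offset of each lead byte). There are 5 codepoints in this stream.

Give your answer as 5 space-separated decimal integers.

Answer: 0 2 4 6 8

Derivation:
Byte[0]=CE: 2-byte lead, need 1 cont bytes. acc=0xE
Byte[1]=97: continuation. acc=(acc<<6)|0x17=0x397
Completed: cp=U+0397 (starts at byte 0)
Byte[2]=CB: 2-byte lead, need 1 cont bytes. acc=0xB
Byte[3]=86: continuation. acc=(acc<<6)|0x06=0x2C6
Completed: cp=U+02C6 (starts at byte 2)
Byte[4]=C5: 2-byte lead, need 1 cont bytes. acc=0x5
Byte[5]=A0: continuation. acc=(acc<<6)|0x20=0x160
Completed: cp=U+0160 (starts at byte 4)
Byte[6]=DE: 2-byte lead, need 1 cont bytes. acc=0x1E
Byte[7]=AB: continuation. acc=(acc<<6)|0x2B=0x7AB
Completed: cp=U+07AB (starts at byte 6)
Byte[8]=C6: 2-byte lead, need 1 cont bytes. acc=0x6
Byte[9]=9C: continuation. acc=(acc<<6)|0x1C=0x19C
Completed: cp=U+019C (starts at byte 8)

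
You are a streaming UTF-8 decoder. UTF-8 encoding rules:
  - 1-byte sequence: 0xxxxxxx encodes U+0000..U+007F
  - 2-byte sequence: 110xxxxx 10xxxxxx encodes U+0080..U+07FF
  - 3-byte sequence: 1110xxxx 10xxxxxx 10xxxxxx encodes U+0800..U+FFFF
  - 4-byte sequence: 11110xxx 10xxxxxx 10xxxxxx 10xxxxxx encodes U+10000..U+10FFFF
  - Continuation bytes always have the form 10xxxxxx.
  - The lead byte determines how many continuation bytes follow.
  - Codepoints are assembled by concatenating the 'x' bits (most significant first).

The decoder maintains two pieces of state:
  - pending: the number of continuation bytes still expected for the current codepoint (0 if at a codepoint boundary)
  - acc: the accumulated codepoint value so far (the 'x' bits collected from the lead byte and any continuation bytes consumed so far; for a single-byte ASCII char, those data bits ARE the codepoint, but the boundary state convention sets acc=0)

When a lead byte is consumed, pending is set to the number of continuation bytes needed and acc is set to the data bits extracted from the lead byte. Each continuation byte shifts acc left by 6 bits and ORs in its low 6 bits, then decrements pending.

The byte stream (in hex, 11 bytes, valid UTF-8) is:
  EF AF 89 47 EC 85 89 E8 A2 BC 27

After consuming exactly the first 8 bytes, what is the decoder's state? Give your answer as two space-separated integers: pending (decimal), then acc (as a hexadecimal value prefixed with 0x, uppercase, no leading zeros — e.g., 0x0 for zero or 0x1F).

Byte[0]=EF: 3-byte lead. pending=2, acc=0xF
Byte[1]=AF: continuation. acc=(acc<<6)|0x2F=0x3EF, pending=1
Byte[2]=89: continuation. acc=(acc<<6)|0x09=0xFBC9, pending=0
Byte[3]=47: 1-byte. pending=0, acc=0x0
Byte[4]=EC: 3-byte lead. pending=2, acc=0xC
Byte[5]=85: continuation. acc=(acc<<6)|0x05=0x305, pending=1
Byte[6]=89: continuation. acc=(acc<<6)|0x09=0xC149, pending=0
Byte[7]=E8: 3-byte lead. pending=2, acc=0x8

Answer: 2 0x8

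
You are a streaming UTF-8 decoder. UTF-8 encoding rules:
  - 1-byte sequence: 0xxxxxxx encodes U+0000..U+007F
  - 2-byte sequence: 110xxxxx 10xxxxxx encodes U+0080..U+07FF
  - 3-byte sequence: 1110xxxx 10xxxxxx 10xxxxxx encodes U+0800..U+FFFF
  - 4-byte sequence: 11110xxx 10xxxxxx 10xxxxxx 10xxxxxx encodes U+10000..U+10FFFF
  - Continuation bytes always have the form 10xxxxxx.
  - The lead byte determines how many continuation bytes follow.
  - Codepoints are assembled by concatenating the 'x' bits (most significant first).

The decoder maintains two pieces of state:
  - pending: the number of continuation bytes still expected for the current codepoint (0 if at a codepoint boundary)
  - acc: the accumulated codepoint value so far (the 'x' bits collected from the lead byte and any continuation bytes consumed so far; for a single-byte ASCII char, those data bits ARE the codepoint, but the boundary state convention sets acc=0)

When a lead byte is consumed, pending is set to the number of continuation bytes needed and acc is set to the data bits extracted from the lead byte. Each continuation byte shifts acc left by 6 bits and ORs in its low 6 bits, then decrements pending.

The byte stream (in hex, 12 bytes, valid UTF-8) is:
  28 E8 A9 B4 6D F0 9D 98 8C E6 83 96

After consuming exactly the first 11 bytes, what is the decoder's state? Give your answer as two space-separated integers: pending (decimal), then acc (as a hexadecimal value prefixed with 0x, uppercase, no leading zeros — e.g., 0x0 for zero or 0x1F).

Answer: 1 0x183

Derivation:
Byte[0]=28: 1-byte. pending=0, acc=0x0
Byte[1]=E8: 3-byte lead. pending=2, acc=0x8
Byte[2]=A9: continuation. acc=(acc<<6)|0x29=0x229, pending=1
Byte[3]=B4: continuation. acc=(acc<<6)|0x34=0x8A74, pending=0
Byte[4]=6D: 1-byte. pending=0, acc=0x0
Byte[5]=F0: 4-byte lead. pending=3, acc=0x0
Byte[6]=9D: continuation. acc=(acc<<6)|0x1D=0x1D, pending=2
Byte[7]=98: continuation. acc=(acc<<6)|0x18=0x758, pending=1
Byte[8]=8C: continuation. acc=(acc<<6)|0x0C=0x1D60C, pending=0
Byte[9]=E6: 3-byte lead. pending=2, acc=0x6
Byte[10]=83: continuation. acc=(acc<<6)|0x03=0x183, pending=1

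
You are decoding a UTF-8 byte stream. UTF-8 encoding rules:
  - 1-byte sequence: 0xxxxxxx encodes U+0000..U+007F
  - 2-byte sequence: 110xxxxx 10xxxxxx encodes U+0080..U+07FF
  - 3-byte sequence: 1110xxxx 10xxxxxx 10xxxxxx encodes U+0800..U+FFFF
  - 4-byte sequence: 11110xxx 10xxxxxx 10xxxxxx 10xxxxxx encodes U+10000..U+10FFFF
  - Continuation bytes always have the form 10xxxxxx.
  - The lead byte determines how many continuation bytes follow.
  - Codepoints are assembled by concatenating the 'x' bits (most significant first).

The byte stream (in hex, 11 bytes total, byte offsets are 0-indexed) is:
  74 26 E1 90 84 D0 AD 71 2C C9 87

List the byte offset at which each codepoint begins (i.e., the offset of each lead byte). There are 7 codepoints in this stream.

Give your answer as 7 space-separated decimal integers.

Answer: 0 1 2 5 7 8 9

Derivation:
Byte[0]=74: 1-byte ASCII. cp=U+0074
Byte[1]=26: 1-byte ASCII. cp=U+0026
Byte[2]=E1: 3-byte lead, need 2 cont bytes. acc=0x1
Byte[3]=90: continuation. acc=(acc<<6)|0x10=0x50
Byte[4]=84: continuation. acc=(acc<<6)|0x04=0x1404
Completed: cp=U+1404 (starts at byte 2)
Byte[5]=D0: 2-byte lead, need 1 cont bytes. acc=0x10
Byte[6]=AD: continuation. acc=(acc<<6)|0x2D=0x42D
Completed: cp=U+042D (starts at byte 5)
Byte[7]=71: 1-byte ASCII. cp=U+0071
Byte[8]=2C: 1-byte ASCII. cp=U+002C
Byte[9]=C9: 2-byte lead, need 1 cont bytes. acc=0x9
Byte[10]=87: continuation. acc=(acc<<6)|0x07=0x247
Completed: cp=U+0247 (starts at byte 9)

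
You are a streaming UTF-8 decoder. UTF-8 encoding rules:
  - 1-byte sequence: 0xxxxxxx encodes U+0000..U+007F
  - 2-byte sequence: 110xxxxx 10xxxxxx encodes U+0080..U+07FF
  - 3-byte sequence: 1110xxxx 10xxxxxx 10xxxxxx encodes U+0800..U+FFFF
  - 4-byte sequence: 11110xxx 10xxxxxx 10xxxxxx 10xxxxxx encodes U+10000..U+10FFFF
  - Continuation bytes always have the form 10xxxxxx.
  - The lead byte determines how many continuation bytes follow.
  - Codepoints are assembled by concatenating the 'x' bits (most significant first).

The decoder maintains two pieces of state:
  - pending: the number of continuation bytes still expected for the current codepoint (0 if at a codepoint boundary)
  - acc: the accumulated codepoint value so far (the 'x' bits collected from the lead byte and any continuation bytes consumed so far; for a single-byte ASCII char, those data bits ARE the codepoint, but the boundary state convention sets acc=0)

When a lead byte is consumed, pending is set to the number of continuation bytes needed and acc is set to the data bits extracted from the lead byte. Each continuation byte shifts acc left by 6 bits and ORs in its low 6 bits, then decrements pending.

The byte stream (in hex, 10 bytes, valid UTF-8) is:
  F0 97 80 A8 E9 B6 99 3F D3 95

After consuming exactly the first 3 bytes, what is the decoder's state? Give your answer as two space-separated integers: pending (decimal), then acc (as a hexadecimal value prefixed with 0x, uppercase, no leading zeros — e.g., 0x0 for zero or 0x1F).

Answer: 1 0x5C0

Derivation:
Byte[0]=F0: 4-byte lead. pending=3, acc=0x0
Byte[1]=97: continuation. acc=(acc<<6)|0x17=0x17, pending=2
Byte[2]=80: continuation. acc=(acc<<6)|0x00=0x5C0, pending=1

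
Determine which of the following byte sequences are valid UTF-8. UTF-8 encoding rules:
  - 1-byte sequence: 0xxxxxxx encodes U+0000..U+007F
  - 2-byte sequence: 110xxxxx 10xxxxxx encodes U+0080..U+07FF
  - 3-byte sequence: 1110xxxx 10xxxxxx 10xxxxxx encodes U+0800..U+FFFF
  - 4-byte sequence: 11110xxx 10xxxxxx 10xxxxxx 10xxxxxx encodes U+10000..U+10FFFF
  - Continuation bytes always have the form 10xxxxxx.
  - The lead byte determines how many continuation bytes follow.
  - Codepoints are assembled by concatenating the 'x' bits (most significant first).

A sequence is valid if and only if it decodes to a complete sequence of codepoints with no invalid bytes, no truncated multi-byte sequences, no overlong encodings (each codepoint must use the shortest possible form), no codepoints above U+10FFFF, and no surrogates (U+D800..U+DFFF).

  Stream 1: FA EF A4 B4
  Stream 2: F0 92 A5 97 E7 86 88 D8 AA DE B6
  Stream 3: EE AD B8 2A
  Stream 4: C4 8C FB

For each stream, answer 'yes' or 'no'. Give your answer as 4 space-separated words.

Answer: no yes yes no

Derivation:
Stream 1: error at byte offset 0. INVALID
Stream 2: decodes cleanly. VALID
Stream 3: decodes cleanly. VALID
Stream 4: error at byte offset 2. INVALID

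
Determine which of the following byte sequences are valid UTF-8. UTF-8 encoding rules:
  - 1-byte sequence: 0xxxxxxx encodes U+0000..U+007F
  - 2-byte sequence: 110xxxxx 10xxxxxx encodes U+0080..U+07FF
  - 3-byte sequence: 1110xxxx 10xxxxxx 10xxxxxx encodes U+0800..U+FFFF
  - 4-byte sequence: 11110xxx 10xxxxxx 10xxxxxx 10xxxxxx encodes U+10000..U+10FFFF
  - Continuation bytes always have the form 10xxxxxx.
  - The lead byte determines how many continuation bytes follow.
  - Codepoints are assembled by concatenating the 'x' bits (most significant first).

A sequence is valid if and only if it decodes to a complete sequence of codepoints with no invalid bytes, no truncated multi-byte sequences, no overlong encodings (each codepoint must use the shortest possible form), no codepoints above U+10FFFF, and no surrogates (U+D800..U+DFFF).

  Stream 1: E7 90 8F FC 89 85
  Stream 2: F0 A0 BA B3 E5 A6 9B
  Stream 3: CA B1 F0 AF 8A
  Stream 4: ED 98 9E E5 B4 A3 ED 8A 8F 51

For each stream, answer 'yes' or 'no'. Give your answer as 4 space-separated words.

Stream 1: error at byte offset 3. INVALID
Stream 2: decodes cleanly. VALID
Stream 3: error at byte offset 5. INVALID
Stream 4: decodes cleanly. VALID

Answer: no yes no yes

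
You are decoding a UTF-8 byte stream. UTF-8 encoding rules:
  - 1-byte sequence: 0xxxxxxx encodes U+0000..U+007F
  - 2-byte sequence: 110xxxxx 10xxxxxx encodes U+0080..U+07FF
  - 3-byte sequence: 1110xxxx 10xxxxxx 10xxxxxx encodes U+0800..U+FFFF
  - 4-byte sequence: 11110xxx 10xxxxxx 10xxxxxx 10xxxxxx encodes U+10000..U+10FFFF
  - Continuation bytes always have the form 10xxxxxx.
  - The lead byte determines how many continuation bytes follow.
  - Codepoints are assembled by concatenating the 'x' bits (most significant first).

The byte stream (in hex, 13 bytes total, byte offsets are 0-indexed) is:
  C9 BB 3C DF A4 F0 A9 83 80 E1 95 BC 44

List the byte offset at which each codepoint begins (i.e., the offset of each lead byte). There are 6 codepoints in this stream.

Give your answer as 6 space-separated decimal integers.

Byte[0]=C9: 2-byte lead, need 1 cont bytes. acc=0x9
Byte[1]=BB: continuation. acc=(acc<<6)|0x3B=0x27B
Completed: cp=U+027B (starts at byte 0)
Byte[2]=3C: 1-byte ASCII. cp=U+003C
Byte[3]=DF: 2-byte lead, need 1 cont bytes. acc=0x1F
Byte[4]=A4: continuation. acc=(acc<<6)|0x24=0x7E4
Completed: cp=U+07E4 (starts at byte 3)
Byte[5]=F0: 4-byte lead, need 3 cont bytes. acc=0x0
Byte[6]=A9: continuation. acc=(acc<<6)|0x29=0x29
Byte[7]=83: continuation. acc=(acc<<6)|0x03=0xA43
Byte[8]=80: continuation. acc=(acc<<6)|0x00=0x290C0
Completed: cp=U+290C0 (starts at byte 5)
Byte[9]=E1: 3-byte lead, need 2 cont bytes. acc=0x1
Byte[10]=95: continuation. acc=(acc<<6)|0x15=0x55
Byte[11]=BC: continuation. acc=(acc<<6)|0x3C=0x157C
Completed: cp=U+157C (starts at byte 9)
Byte[12]=44: 1-byte ASCII. cp=U+0044

Answer: 0 2 3 5 9 12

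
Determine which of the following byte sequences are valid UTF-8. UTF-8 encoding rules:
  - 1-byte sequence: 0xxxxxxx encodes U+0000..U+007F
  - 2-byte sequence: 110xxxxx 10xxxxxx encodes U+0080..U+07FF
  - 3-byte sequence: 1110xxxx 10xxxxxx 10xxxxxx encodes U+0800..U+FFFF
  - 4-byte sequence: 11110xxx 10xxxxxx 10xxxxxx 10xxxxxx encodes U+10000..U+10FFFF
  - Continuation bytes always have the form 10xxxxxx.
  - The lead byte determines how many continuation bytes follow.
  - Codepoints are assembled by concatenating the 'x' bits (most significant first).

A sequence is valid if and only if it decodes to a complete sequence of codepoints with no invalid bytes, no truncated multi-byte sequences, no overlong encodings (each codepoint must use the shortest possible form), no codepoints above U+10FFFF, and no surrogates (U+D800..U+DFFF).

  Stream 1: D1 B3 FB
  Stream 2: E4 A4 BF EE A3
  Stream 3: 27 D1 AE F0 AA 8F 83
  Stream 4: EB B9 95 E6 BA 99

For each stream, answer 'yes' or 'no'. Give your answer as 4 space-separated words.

Stream 1: error at byte offset 2. INVALID
Stream 2: error at byte offset 5. INVALID
Stream 3: decodes cleanly. VALID
Stream 4: decodes cleanly. VALID

Answer: no no yes yes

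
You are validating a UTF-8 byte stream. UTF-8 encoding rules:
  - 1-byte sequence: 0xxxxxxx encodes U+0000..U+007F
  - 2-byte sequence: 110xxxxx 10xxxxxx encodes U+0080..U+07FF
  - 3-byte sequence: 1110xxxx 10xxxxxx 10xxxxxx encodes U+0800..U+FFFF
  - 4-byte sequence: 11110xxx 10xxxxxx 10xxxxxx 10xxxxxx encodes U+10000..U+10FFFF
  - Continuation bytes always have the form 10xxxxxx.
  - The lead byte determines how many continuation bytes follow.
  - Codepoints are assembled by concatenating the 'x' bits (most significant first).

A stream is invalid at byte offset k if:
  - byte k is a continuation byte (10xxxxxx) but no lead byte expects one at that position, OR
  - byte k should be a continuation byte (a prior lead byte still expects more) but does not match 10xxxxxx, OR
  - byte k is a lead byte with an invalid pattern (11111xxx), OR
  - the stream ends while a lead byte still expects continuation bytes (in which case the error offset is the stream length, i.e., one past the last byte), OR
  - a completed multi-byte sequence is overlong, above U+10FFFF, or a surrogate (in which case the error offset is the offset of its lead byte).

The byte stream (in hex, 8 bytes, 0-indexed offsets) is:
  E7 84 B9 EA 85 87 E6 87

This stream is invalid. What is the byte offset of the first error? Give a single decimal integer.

Answer: 8

Derivation:
Byte[0]=E7: 3-byte lead, need 2 cont bytes. acc=0x7
Byte[1]=84: continuation. acc=(acc<<6)|0x04=0x1C4
Byte[2]=B9: continuation. acc=(acc<<6)|0x39=0x7139
Completed: cp=U+7139 (starts at byte 0)
Byte[3]=EA: 3-byte lead, need 2 cont bytes. acc=0xA
Byte[4]=85: continuation. acc=(acc<<6)|0x05=0x285
Byte[5]=87: continuation. acc=(acc<<6)|0x07=0xA147
Completed: cp=U+A147 (starts at byte 3)
Byte[6]=E6: 3-byte lead, need 2 cont bytes. acc=0x6
Byte[7]=87: continuation. acc=(acc<<6)|0x07=0x187
Byte[8]: stream ended, expected continuation. INVALID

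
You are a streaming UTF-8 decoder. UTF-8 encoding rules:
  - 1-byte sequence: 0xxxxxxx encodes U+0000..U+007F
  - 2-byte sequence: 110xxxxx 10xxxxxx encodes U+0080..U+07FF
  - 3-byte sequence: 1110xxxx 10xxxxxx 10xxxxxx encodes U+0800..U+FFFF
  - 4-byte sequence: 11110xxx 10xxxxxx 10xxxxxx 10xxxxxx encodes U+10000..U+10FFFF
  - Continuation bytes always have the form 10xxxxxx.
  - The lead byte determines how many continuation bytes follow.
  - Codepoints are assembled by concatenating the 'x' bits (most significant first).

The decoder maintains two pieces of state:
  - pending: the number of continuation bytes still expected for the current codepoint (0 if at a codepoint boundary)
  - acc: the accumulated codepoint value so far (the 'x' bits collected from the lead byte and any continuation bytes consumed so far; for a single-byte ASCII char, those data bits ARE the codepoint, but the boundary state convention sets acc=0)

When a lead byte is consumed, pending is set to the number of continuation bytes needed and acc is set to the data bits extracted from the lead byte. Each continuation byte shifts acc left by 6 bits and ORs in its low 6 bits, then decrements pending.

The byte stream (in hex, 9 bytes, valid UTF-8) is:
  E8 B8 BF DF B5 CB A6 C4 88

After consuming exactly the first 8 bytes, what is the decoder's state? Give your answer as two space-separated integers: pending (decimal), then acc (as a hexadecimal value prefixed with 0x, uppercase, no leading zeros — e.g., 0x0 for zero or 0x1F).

Answer: 1 0x4

Derivation:
Byte[0]=E8: 3-byte lead. pending=2, acc=0x8
Byte[1]=B8: continuation. acc=(acc<<6)|0x38=0x238, pending=1
Byte[2]=BF: continuation. acc=(acc<<6)|0x3F=0x8E3F, pending=0
Byte[3]=DF: 2-byte lead. pending=1, acc=0x1F
Byte[4]=B5: continuation. acc=(acc<<6)|0x35=0x7F5, pending=0
Byte[5]=CB: 2-byte lead. pending=1, acc=0xB
Byte[6]=A6: continuation. acc=(acc<<6)|0x26=0x2E6, pending=0
Byte[7]=C4: 2-byte lead. pending=1, acc=0x4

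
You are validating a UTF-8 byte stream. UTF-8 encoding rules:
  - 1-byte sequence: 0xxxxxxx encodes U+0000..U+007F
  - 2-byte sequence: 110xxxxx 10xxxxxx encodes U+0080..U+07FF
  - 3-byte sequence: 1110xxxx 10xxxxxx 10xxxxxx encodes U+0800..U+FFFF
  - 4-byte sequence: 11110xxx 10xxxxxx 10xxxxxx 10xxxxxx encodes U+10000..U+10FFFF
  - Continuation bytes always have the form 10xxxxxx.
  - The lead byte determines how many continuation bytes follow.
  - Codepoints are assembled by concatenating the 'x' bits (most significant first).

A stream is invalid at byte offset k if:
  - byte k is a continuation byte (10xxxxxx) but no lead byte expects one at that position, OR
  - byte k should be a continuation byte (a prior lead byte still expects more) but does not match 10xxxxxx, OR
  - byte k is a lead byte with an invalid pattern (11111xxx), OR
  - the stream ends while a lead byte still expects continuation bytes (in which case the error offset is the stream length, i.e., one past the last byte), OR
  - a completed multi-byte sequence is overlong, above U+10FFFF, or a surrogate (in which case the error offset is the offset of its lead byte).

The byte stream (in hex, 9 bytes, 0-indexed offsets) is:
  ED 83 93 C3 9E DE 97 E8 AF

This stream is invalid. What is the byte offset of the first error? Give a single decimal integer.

Answer: 9

Derivation:
Byte[0]=ED: 3-byte lead, need 2 cont bytes. acc=0xD
Byte[1]=83: continuation. acc=(acc<<6)|0x03=0x343
Byte[2]=93: continuation. acc=(acc<<6)|0x13=0xD0D3
Completed: cp=U+D0D3 (starts at byte 0)
Byte[3]=C3: 2-byte lead, need 1 cont bytes. acc=0x3
Byte[4]=9E: continuation. acc=(acc<<6)|0x1E=0xDE
Completed: cp=U+00DE (starts at byte 3)
Byte[5]=DE: 2-byte lead, need 1 cont bytes. acc=0x1E
Byte[6]=97: continuation. acc=(acc<<6)|0x17=0x797
Completed: cp=U+0797 (starts at byte 5)
Byte[7]=E8: 3-byte lead, need 2 cont bytes. acc=0x8
Byte[8]=AF: continuation. acc=(acc<<6)|0x2F=0x22F
Byte[9]: stream ended, expected continuation. INVALID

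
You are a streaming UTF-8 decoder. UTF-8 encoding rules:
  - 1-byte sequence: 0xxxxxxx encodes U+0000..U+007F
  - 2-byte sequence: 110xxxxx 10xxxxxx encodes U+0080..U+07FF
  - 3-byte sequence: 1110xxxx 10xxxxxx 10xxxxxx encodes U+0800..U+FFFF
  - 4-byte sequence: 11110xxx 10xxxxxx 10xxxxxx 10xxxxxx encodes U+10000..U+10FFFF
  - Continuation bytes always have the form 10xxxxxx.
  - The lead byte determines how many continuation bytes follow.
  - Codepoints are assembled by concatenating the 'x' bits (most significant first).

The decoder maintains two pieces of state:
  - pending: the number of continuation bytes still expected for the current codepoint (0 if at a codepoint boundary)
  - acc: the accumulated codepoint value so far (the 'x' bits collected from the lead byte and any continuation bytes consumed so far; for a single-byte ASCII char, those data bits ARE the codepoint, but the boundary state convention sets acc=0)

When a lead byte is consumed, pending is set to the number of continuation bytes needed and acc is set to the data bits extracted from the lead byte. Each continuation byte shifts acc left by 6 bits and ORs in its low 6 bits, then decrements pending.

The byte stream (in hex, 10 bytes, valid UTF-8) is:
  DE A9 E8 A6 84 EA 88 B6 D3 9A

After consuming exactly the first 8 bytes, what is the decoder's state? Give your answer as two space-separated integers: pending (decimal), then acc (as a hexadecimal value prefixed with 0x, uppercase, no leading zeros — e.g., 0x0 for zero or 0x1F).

Answer: 0 0xA236

Derivation:
Byte[0]=DE: 2-byte lead. pending=1, acc=0x1E
Byte[1]=A9: continuation. acc=(acc<<6)|0x29=0x7A9, pending=0
Byte[2]=E8: 3-byte lead. pending=2, acc=0x8
Byte[3]=A6: continuation. acc=(acc<<6)|0x26=0x226, pending=1
Byte[4]=84: continuation. acc=(acc<<6)|0x04=0x8984, pending=0
Byte[5]=EA: 3-byte lead. pending=2, acc=0xA
Byte[6]=88: continuation. acc=(acc<<6)|0x08=0x288, pending=1
Byte[7]=B6: continuation. acc=(acc<<6)|0x36=0xA236, pending=0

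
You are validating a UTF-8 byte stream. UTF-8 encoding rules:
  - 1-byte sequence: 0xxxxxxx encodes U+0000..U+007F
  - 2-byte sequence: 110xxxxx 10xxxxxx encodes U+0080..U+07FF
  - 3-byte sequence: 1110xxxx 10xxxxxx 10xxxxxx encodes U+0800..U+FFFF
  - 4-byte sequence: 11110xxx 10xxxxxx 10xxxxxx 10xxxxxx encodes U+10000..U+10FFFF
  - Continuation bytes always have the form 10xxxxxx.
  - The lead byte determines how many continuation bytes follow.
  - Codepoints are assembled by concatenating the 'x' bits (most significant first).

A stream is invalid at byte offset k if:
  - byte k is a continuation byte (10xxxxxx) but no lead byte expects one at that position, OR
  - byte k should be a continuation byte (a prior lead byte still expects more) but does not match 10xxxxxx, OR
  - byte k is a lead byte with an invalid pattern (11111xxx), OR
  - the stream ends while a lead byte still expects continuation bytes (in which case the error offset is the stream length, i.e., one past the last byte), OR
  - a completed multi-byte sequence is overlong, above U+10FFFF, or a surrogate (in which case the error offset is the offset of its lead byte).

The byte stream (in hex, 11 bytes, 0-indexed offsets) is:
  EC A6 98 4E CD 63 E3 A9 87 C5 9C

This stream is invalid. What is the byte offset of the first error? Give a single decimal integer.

Answer: 5

Derivation:
Byte[0]=EC: 3-byte lead, need 2 cont bytes. acc=0xC
Byte[1]=A6: continuation. acc=(acc<<6)|0x26=0x326
Byte[2]=98: continuation. acc=(acc<<6)|0x18=0xC998
Completed: cp=U+C998 (starts at byte 0)
Byte[3]=4E: 1-byte ASCII. cp=U+004E
Byte[4]=CD: 2-byte lead, need 1 cont bytes. acc=0xD
Byte[5]=63: expected 10xxxxxx continuation. INVALID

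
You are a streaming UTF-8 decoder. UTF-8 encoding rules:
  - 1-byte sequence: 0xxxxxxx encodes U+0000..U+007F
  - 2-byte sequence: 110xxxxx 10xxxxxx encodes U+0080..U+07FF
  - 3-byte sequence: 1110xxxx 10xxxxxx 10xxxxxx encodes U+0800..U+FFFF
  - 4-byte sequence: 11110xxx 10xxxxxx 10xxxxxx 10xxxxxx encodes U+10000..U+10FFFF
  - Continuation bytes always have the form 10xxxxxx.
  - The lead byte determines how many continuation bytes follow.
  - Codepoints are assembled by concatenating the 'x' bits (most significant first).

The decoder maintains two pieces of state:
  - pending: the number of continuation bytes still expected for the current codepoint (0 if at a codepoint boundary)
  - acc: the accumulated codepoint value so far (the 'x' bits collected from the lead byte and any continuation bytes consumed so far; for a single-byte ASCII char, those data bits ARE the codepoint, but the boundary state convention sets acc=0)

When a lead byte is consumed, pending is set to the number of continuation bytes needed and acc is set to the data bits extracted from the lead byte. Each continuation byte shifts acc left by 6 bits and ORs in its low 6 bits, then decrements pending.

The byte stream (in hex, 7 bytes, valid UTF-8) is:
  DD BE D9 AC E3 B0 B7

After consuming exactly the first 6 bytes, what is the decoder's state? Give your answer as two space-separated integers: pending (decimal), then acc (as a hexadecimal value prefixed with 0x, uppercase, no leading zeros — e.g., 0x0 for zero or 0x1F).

Answer: 1 0xF0

Derivation:
Byte[0]=DD: 2-byte lead. pending=1, acc=0x1D
Byte[1]=BE: continuation. acc=(acc<<6)|0x3E=0x77E, pending=0
Byte[2]=D9: 2-byte lead. pending=1, acc=0x19
Byte[3]=AC: continuation. acc=(acc<<6)|0x2C=0x66C, pending=0
Byte[4]=E3: 3-byte lead. pending=2, acc=0x3
Byte[5]=B0: continuation. acc=(acc<<6)|0x30=0xF0, pending=1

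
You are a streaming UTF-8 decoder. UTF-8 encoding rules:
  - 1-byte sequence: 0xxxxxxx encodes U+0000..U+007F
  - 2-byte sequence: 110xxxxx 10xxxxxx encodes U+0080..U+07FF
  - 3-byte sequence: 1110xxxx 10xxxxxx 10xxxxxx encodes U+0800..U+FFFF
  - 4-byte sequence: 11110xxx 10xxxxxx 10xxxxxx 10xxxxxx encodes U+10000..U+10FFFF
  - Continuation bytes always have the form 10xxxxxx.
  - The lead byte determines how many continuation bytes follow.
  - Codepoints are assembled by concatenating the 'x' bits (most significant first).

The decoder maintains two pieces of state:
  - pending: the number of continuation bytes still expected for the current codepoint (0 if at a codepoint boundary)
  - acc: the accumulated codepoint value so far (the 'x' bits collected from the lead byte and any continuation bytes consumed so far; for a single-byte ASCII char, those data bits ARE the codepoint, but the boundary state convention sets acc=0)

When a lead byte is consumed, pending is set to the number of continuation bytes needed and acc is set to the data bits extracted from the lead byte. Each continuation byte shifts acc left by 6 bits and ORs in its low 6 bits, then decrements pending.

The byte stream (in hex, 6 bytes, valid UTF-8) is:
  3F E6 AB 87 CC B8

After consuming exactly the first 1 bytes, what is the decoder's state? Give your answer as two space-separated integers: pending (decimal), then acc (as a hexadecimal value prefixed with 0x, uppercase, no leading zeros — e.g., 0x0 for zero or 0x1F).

Answer: 0 0x0

Derivation:
Byte[0]=3F: 1-byte. pending=0, acc=0x0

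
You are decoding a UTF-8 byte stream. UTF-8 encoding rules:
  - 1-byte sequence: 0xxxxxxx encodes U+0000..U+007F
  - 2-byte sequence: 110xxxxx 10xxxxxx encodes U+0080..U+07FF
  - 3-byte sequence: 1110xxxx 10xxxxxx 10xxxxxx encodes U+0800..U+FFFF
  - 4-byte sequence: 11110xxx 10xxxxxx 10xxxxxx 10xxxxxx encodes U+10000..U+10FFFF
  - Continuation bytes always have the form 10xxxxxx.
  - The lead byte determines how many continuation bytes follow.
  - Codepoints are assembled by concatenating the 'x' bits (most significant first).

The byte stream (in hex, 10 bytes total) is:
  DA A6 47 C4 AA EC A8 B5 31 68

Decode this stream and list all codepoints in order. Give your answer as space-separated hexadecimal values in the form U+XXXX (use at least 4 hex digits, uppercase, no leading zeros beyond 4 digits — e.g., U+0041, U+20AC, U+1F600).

Answer: U+06A6 U+0047 U+012A U+CA35 U+0031 U+0068

Derivation:
Byte[0]=DA: 2-byte lead, need 1 cont bytes. acc=0x1A
Byte[1]=A6: continuation. acc=(acc<<6)|0x26=0x6A6
Completed: cp=U+06A6 (starts at byte 0)
Byte[2]=47: 1-byte ASCII. cp=U+0047
Byte[3]=C4: 2-byte lead, need 1 cont bytes. acc=0x4
Byte[4]=AA: continuation. acc=(acc<<6)|0x2A=0x12A
Completed: cp=U+012A (starts at byte 3)
Byte[5]=EC: 3-byte lead, need 2 cont bytes. acc=0xC
Byte[6]=A8: continuation. acc=(acc<<6)|0x28=0x328
Byte[7]=B5: continuation. acc=(acc<<6)|0x35=0xCA35
Completed: cp=U+CA35 (starts at byte 5)
Byte[8]=31: 1-byte ASCII. cp=U+0031
Byte[9]=68: 1-byte ASCII. cp=U+0068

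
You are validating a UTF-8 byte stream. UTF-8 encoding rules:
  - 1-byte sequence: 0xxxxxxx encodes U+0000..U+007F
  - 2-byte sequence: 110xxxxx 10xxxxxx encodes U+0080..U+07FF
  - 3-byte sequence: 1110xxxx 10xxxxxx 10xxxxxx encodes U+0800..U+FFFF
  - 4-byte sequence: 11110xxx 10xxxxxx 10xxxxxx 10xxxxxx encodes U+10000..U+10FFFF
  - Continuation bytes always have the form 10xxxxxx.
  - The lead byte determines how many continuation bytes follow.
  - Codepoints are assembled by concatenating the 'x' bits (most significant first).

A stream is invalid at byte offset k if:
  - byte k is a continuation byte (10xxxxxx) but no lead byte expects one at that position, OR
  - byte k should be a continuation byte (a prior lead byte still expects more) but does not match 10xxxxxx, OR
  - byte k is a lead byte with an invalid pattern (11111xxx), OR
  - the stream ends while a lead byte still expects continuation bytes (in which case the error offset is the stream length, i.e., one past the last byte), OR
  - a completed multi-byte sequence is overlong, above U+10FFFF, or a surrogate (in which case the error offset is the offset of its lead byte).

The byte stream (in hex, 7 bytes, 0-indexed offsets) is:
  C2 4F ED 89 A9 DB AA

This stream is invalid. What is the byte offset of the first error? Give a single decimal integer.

Answer: 1

Derivation:
Byte[0]=C2: 2-byte lead, need 1 cont bytes. acc=0x2
Byte[1]=4F: expected 10xxxxxx continuation. INVALID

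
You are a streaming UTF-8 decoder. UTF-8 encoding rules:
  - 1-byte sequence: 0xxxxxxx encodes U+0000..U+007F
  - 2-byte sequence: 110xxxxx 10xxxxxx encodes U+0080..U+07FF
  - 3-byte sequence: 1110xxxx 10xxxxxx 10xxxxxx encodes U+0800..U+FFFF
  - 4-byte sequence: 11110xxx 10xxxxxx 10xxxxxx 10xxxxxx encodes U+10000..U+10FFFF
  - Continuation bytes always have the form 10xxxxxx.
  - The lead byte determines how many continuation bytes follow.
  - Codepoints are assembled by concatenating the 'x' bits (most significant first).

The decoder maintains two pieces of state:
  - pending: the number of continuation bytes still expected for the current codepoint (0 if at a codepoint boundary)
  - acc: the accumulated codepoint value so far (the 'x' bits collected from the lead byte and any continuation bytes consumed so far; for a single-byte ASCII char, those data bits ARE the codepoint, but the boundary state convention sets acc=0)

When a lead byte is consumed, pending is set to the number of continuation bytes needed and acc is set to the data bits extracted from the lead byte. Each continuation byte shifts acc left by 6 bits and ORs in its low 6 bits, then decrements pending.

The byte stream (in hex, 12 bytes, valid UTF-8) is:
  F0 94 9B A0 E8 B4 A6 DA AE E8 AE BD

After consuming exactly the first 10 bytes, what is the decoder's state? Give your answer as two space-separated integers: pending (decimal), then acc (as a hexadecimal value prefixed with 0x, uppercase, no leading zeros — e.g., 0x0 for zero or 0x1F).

Byte[0]=F0: 4-byte lead. pending=3, acc=0x0
Byte[1]=94: continuation. acc=(acc<<6)|0x14=0x14, pending=2
Byte[2]=9B: continuation. acc=(acc<<6)|0x1B=0x51B, pending=1
Byte[3]=A0: continuation. acc=(acc<<6)|0x20=0x146E0, pending=0
Byte[4]=E8: 3-byte lead. pending=2, acc=0x8
Byte[5]=B4: continuation. acc=(acc<<6)|0x34=0x234, pending=1
Byte[6]=A6: continuation. acc=(acc<<6)|0x26=0x8D26, pending=0
Byte[7]=DA: 2-byte lead. pending=1, acc=0x1A
Byte[8]=AE: continuation. acc=(acc<<6)|0x2E=0x6AE, pending=0
Byte[9]=E8: 3-byte lead. pending=2, acc=0x8

Answer: 2 0x8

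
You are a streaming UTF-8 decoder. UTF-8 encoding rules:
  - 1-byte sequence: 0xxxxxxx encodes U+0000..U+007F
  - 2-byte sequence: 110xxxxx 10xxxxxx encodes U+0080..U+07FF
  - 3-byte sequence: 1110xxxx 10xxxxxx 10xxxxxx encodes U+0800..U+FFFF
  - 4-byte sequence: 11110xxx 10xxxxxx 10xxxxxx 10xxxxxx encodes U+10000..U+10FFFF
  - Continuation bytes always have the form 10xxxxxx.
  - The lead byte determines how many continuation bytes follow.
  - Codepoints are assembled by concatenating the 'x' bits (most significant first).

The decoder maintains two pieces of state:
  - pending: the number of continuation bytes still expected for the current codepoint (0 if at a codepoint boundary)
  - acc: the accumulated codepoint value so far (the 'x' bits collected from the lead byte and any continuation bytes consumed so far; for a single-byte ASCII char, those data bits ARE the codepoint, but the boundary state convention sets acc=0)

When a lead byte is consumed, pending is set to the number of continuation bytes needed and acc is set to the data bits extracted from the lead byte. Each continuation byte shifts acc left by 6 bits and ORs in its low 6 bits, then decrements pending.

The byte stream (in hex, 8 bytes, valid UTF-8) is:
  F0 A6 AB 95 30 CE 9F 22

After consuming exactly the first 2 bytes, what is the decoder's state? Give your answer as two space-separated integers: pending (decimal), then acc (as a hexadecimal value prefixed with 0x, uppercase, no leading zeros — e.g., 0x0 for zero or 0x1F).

Byte[0]=F0: 4-byte lead. pending=3, acc=0x0
Byte[1]=A6: continuation. acc=(acc<<6)|0x26=0x26, pending=2

Answer: 2 0x26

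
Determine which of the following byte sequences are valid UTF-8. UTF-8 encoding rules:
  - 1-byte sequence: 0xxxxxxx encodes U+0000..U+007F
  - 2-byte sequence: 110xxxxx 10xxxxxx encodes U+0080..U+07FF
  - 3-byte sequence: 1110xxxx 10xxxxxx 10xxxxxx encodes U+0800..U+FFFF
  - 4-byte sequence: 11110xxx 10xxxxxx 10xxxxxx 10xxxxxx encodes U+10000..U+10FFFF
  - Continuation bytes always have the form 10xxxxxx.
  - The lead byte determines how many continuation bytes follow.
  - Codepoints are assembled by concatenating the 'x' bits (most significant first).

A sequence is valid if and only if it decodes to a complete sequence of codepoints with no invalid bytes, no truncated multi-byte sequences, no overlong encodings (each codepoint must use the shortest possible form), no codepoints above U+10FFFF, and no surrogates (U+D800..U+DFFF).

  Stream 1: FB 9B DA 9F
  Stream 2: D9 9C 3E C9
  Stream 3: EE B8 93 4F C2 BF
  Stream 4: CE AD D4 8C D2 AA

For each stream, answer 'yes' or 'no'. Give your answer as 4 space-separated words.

Answer: no no yes yes

Derivation:
Stream 1: error at byte offset 0. INVALID
Stream 2: error at byte offset 4. INVALID
Stream 3: decodes cleanly. VALID
Stream 4: decodes cleanly. VALID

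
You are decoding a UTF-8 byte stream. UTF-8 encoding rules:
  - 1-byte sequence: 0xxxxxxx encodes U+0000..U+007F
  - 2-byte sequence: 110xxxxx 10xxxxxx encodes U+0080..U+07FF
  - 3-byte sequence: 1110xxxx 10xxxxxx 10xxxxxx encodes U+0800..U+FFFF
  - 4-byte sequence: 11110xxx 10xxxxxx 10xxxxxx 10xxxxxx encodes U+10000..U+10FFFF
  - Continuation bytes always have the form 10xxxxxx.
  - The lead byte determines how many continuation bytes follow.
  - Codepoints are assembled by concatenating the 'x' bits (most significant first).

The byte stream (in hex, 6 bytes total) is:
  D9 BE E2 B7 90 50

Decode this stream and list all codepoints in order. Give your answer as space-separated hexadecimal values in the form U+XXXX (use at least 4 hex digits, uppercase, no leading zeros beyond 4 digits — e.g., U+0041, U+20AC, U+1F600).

Byte[0]=D9: 2-byte lead, need 1 cont bytes. acc=0x19
Byte[1]=BE: continuation. acc=(acc<<6)|0x3E=0x67E
Completed: cp=U+067E (starts at byte 0)
Byte[2]=E2: 3-byte lead, need 2 cont bytes. acc=0x2
Byte[3]=B7: continuation. acc=(acc<<6)|0x37=0xB7
Byte[4]=90: continuation. acc=(acc<<6)|0x10=0x2DD0
Completed: cp=U+2DD0 (starts at byte 2)
Byte[5]=50: 1-byte ASCII. cp=U+0050

Answer: U+067E U+2DD0 U+0050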